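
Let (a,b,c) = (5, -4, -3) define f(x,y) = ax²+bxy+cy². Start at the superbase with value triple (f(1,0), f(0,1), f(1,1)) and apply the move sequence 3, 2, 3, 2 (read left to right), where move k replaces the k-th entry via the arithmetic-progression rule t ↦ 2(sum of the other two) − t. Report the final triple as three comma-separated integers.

start (5,-3,-2) = (f(1,0),f(0,1),f(1,1))
replace slot 3: 2·(5+(-3)) − (-2) = 6 → (5,-3,6)
replace slot 2: 2·(5+6) − (-3) = 25 → (5,25,6)
replace slot 3: 2·(5+25) − 6 = 54 → (5,25,54)
replace slot 2: 2·(5+54) − 25 = 93 → (5,93,54)

5,93,54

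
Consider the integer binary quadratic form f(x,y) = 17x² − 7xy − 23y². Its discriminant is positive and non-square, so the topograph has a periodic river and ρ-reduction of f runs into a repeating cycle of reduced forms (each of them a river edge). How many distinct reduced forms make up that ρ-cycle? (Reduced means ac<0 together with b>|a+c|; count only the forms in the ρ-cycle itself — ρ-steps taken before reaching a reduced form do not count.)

D = 1613, ⌊√D⌋ = 40
descent: ρ → (-23,7,17)  [lands on river]
river: ρ → (17,27,-13)
river: ρ → (-13,25,19)
river: ρ → (19,13,-19)
river: ρ → (-19,25,13)
river: ρ → (13,27,-17)
river: ρ → (-17,7,23)
river: ρ → (23,39,-1)
river: ρ → (-1,39,23)
river: ρ → (23,7,-17)
river: ρ → (-17,27,13)
river: ρ → (13,25,-19)
river: ρ → (-19,13,19)
river: ρ → (19,25,-13)
river: ρ → (-13,27,17)
river: ρ → (17,7,-23)
river: ρ → (-23,39,1)
river: ρ → (1,39,-23)
ρ-cycle length = 18 (tail of 1 descent step not counted)

18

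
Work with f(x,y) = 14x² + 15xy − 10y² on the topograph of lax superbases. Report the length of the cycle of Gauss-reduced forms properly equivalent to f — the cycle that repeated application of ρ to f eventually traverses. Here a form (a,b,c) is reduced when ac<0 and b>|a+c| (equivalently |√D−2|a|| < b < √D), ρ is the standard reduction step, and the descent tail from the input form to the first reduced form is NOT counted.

D = 785, ⌊√D⌋ = 28
river: ρ → (-10,25,4)
river: ρ → (4,23,-16)
river: ρ → (-16,9,11)
river: ρ → (11,13,-14)
river: ρ → (-14,15,10)
river: ρ → (10,25,-4)
river: ρ → (-4,23,16)
river: ρ → (16,9,-11)
river: ρ → (-11,13,14)
river: ρ → (14,15,-10)
ρ-cycle length = 10 (tail of 0 descent steps not counted)

10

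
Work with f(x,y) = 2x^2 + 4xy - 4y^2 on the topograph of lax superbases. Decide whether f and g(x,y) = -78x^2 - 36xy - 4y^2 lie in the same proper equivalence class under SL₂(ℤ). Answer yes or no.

D₁ = 48, D₂ = 48
river cycle of f (length 2): (-4, 4, 2), (2, 4, -4)
river cycle of g (length 2): (-4, 4, 2), (2, 4, -4)
cycles coincide ⇒ equivalent

yes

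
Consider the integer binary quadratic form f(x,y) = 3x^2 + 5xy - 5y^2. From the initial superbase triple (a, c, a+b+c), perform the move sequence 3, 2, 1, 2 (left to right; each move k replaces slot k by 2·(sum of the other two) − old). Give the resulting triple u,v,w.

start (3,-5,3) = (f(1,0),f(0,1),f(1,1))
replace slot 3: 2·(3+(-5)) − 3 = -7 → (3,-5,-7)
replace slot 2: 2·(3+(-7)) − (-5) = -3 → (3,-3,-7)
replace slot 1: 2·((-3)+(-7)) − 3 = -23 → (-23,-3,-7)
replace slot 2: 2·((-23)+(-7)) − (-3) = -57 → (-23,-57,-7)

-23,-57,-7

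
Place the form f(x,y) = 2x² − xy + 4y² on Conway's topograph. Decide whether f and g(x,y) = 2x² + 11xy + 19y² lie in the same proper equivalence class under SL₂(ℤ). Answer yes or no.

D₁ = -31, D₂ = -31
f: reduced (well bottom): (2,-1,4) with a≤c, −a<b≤a
g: translate: b→-1 (≡11 mod 4), so (2,11,19)→(2,-1,4)
g: reduced (well bottom): (2,-1,4) with a≤c, −a<b≤a
reduced forms (2, -1, 4) vs (2, -1, 4) ⇒ equivalent

yes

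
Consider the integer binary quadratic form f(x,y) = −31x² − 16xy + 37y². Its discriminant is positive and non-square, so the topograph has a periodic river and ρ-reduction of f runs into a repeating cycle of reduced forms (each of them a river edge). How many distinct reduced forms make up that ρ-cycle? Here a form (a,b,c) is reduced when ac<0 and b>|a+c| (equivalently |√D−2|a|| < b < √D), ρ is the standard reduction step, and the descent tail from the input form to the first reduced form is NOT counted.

D = 4844, ⌊√D⌋ = 69
descent: ρ → (37,16,-31)  [lands on river]
river: ρ → (-31,46,22)
river: ρ → (22,42,-35)
river: ρ → (-35,28,29)
river: ρ → (29,30,-34)
river: ρ → (-34,38,25)
river: ρ → (25,62,-10)
river: ρ → (-10,58,37)
ρ-cycle length = 8 (tail of 1 descent step not counted)

8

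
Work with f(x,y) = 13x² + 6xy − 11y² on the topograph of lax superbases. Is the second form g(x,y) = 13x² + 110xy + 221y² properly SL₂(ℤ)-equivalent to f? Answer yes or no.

D₁ = 608, D₂ = 608
river cycle of f (length 6): (-11, 16, 8), (8, 16, -11), (-11, 6, 13), (13, 20, -4), (-4, 20, 13), (13, 6, -11)
river cycle of g (length 6): (13, 6, -11), (-11, 16, 8), (8, 16, -11), (-11, 6, 13), (13, 20, -4), (-4, 20, 13)
cycles coincide ⇒ equivalent

yes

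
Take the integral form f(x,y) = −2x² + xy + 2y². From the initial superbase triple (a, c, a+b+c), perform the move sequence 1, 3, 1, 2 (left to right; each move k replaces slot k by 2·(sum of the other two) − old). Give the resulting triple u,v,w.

start (-2,2,1) = (f(1,0),f(0,1),f(1,1))
replace slot 1: 2·(2+1) − (-2) = 8 → (8,2,1)
replace slot 3: 2·(8+2) − 1 = 19 → (8,2,19)
replace slot 1: 2·(2+19) − 8 = 34 → (34,2,19)
replace slot 2: 2·(34+19) − 2 = 104 → (34,104,19)

34,104,19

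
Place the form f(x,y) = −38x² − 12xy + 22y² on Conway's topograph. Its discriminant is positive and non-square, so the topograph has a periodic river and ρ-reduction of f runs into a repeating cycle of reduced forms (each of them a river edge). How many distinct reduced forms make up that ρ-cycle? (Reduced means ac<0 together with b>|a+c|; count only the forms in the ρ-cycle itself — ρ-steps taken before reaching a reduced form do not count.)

D = 3488, ⌊√D⌋ = 59
descent: ρ → (22,56,-4)  [lands on river]
river: ρ → (-4,56,22)
river: ρ → (22,32,-28)
river: ρ → (-28,24,26)
river: ρ → (26,28,-26)
river: ρ → (-26,24,28)
river: ρ → (28,32,-22)
river: ρ → (-22,56,4)
river: ρ → (4,56,-22)
river: ρ → (-22,32,28)
river: ρ → (28,24,-26)
river: ρ → (-26,28,26)
river: ρ → (26,24,-28)
river: ρ → (-28,32,22)
ρ-cycle length = 14 (tail of 1 descent step not counted)

14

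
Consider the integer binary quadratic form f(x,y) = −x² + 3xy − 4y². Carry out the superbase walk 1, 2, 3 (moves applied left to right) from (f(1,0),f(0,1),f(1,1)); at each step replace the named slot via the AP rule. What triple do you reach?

start (-1,-4,-2) = (f(1,0),f(0,1),f(1,1))
replace slot 1: 2·((-4)+(-2)) − (-1) = -11 → (-11,-4,-2)
replace slot 2: 2·((-11)+(-2)) − (-4) = -22 → (-11,-22,-2)
replace slot 3: 2·((-11)+(-22)) − (-2) = -64 → (-11,-22,-64)

-11,-22,-64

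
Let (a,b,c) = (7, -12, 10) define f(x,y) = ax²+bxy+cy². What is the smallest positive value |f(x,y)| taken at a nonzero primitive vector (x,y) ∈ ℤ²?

translate: b→2 (≡-12 mod 14), so (7,-12,10)→(7,2,5)
flip: (7,2,5)→(5,-2,7)
reduced (well bottom): (5,-2,7) with a≤c, −a<b≤a
well minimum = a = 5

5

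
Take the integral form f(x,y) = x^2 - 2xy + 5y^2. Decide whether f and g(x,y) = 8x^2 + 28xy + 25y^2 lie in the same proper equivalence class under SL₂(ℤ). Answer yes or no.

D₁ = -16, D₂ = -16
f: translate: b→0 (≡-2 mod 2), so (1,-2,5)→(1,0,4)
f: reduced (well bottom): (1,0,4) with a≤c, −a<b≤a
g: translate: b→-4 (≡28 mod 16), so (8,28,25)→(8,-4,1)
g: flip: (8,-4,1)→(1,4,8)
g: translate: b→0 (≡4 mod 2), so (1,4,8)→(1,0,4)
g: reduced (well bottom): (1,0,4) with a≤c, −a<b≤a
reduced forms (1, 0, 4) vs (1, 0, 4) ⇒ equivalent

yes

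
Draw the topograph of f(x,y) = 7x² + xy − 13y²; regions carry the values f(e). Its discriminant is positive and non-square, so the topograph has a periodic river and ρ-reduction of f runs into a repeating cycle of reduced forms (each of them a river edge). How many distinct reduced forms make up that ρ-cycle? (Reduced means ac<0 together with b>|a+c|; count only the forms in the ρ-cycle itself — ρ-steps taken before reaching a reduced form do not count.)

D = 365, ⌊√D⌋ = 19
descent: ρ → (-13,-1,7)
descent: ρ → (7,15,-5)  [lands on river]
river: ρ → (-5,15,7)
river: ρ → (7,13,-7)
river: ρ → (-7,15,5)
river: ρ → (5,15,-7)
river: ρ → (-7,13,7)
ρ-cycle length = 6 (tail of 2 descent steps not counted)

6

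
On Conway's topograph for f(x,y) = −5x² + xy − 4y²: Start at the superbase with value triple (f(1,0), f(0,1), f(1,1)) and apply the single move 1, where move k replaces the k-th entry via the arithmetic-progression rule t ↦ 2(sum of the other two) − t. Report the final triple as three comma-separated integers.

start (-5,-4,-8) = (f(1,0),f(0,1),f(1,1))
replace slot 1: 2·((-4)+(-8)) − (-5) = -19 → (-19,-4,-8)

-19,-4,-8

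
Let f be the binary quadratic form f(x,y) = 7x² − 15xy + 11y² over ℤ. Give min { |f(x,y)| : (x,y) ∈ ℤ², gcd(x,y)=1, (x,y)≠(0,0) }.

translate: b→-1 (≡-15 mod 14), so (7,-15,11)→(7,-1,3)
flip: (7,-1,3)→(3,1,7)
reduced (well bottom): (3,1,7) with a≤c, −a<b≤a
well minimum = a = 3

3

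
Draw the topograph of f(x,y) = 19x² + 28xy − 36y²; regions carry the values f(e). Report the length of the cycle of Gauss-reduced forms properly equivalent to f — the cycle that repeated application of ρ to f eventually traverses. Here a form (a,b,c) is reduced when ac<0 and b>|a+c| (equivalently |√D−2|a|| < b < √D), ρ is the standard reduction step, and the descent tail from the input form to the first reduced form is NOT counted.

D = 3520, ⌊√D⌋ = 59
river: ρ → (-36,44,11)
river: ρ → (11,44,-36)
river: ρ → (-36,28,19)
river: ρ → (19,48,-16)
river: ρ → (-16,48,19)
river: ρ → (19,28,-36)
ρ-cycle length = 6 (tail of 0 descent steps not counted)

6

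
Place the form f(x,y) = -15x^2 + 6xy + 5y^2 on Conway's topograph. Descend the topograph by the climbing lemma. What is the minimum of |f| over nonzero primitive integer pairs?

descent: ρ → (5,14,-7)  [lands on river]
river: ρ → (-7,14,5)
river: ρ → (5,16,-4)
river: ρ → (-4,16,5)
closes: descent 1, river 4
min |a| on river = 4

4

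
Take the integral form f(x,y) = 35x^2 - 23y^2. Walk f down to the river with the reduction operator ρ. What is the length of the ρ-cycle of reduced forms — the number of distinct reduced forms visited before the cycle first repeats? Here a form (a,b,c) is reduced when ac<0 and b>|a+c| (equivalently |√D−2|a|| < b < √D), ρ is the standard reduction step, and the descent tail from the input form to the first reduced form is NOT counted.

D = 3220, ⌊√D⌋ = 56
descent: ρ → (-23,46,12)  [lands on river]
river: ρ → (12,50,-15)
river: ρ → (-15,40,27)
river: ρ → (27,14,-28)
river: ρ → (-28,42,13)
river: ρ → (13,36,-37)
river: ρ → (-37,38,12)
river: ρ → (12,34,-43)
river: ρ → (-43,52,3)
river: ρ → (3,56,-7)
river: ρ → (-7,56,3)
river: ρ → (3,52,-43)
river: ρ → (-43,34,12)
river: ρ → (12,38,-37)
river: ρ → (-37,36,13)
river: ρ → (13,42,-28)
river: ρ → (-28,14,27)
river: ρ → (27,40,-15)
river: ρ → (-15,50,12)
river: ρ → (12,46,-23)
ρ-cycle length = 20 (tail of 1 descent step not counted)

20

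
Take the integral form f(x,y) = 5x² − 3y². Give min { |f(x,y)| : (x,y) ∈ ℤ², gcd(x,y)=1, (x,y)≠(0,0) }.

descent: ρ → (-3,6,2)  [lands on river]
river: ρ → (2,6,-3)
closes: descent 1, river 2
min |a| on river = 2

2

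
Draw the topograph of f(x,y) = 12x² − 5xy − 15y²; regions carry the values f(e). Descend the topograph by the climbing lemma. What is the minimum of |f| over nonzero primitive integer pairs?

descent: ρ → (-15,5,12)  [lands on river]
river: ρ → (12,19,-8)
river: ρ → (-8,13,18)
river: ρ → (18,23,-3)
river: ρ → (-3,25,10)
river: ρ → (10,15,-13)
river: ρ → (-13,11,12)
river: ρ → (12,13,-12)
river: ρ → (-12,11,13)
river: ρ → (13,15,-10)
river: ρ → (-10,25,3)
river: ρ → (3,23,-18)
river: ρ → (-18,13,8)
river: ρ → (8,19,-12)
river: ρ → (-12,5,15)
river: ρ → (15,25,-2)
river: ρ → (-2,27,2)
river: ρ → (2,25,-15)
closes: descent 1, river 18
min |a| on river = 2

2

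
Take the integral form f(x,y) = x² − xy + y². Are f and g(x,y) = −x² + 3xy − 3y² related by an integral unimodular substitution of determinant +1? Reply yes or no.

D₁ = -3, D₂ = -3
f: translate: b→1 (≡-1 mod 2), so (1,-1,1)→(1,1,1)
f: reduced (well bottom): (1,1,1) with a≤c, −a<b≤a
g is negative-definite; reduce −g:
−g: translate: b→1 (≡-3 mod 2), so (1,-3,3)→(1,1,1)
−g: reduced (well bottom): (1,1,1) with a≤c, −a<b≤a
flip sign back: reduced form of g is (-1,-1,-1)
reduced forms (1, 1, 1) vs (-1, -1, -1) ⇒ inequivalent

no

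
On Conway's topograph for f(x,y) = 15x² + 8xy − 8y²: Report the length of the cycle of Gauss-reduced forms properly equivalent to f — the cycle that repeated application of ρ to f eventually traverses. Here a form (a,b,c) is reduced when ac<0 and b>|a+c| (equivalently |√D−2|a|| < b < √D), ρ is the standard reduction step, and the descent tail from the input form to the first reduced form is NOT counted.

D = 544, ⌊√D⌋ = 23
river: ρ → (-8,8,15)
river: ρ → (15,22,-1)
river: ρ → (-1,22,15)
river: ρ → (15,8,-8)
ρ-cycle length = 4 (tail of 0 descent steps not counted)

4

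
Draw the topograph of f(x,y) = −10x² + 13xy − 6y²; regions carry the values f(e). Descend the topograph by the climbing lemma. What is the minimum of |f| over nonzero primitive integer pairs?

translate: b→7 (≡-13 mod 20), so (10,-13,6)→(10,7,3)
flip: (10,7,3)→(3,-7,10)
translate: b→-1 (≡-7 mod 6), so (3,-7,10)→(3,-1,6)
reduced (well bottom): (3,-1,6) with a≤c, −a<b≤a
well minimum |f| = |-3| = 3 (negative-definite)

3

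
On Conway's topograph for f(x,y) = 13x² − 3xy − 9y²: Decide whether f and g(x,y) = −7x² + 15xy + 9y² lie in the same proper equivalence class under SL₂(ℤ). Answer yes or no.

D₁ = 477, D₂ = 477
river cycle of f (length 8): (-9, 21, 1), (1, 21, -9), (-9, 15, 7), (7, 13, -11), (-11, 9, 9), (9, 9, -11), (-11, 13, 7), (7, 15, -9)
river cycle of g (length 8): (9, 21, -1), (-1, 21, 9), (9, 15, -7), (-7, 13, 11), (11, 9, -9), (-9, 9, 11), (11, 13, -7), (-7, 15, 9)
cycles differ ⇒ inequivalent

no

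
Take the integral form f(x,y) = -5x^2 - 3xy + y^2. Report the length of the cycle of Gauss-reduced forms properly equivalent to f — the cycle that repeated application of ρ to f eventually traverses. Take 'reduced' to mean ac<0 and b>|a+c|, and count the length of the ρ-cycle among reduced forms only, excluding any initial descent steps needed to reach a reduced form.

D = 29, ⌊√D⌋ = 5
descent: ρ → (1,5,-1)  [lands on river]
river: ρ → (-1,5,1)
ρ-cycle length = 2 (tail of 1 descent step not counted)

2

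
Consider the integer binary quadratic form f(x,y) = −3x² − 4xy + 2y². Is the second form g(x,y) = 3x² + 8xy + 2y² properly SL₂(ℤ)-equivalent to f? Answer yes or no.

D₁ = 40, D₂ = 40
river cycle of f (length 6): (2, 4, -3), (-3, 2, 3), (3, 4, -2), (-2, 4, 3), (3, 2, -3), (-3, 4, 2)
river cycle of g (length 6): (2, 4, -3), (-3, 2, 3), (3, 4, -2), (-2, 4, 3), (3, 2, -3), (-3, 4, 2)
cycles coincide ⇒ equivalent

yes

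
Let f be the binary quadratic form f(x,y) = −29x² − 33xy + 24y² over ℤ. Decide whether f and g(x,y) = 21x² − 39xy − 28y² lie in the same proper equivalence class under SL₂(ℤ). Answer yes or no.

D₁ = 3873, D₂ = 3873
river cycle of f (length 26): (24, 33, -29), (-29, 25, 28), (28, 31, -26), (-26, 21, 33), (33, 45, -14), (-14, 39, 42), (42, 45, -11), (-11, 43, 46), (46, 49, -8), (-8, 47, 52), … (16 more)
river cycle of g (length 20): (-28, 39, 21), (21, 45, -22), (-22, 43, 23), (23, 49, -16), (-16, 47, 26), (26, 57, -6), (-6, 51, 53), (53, 55, -4), (-4, 57, 39), (39, 21, -22), … (10 more)
cycles differ ⇒ inequivalent

no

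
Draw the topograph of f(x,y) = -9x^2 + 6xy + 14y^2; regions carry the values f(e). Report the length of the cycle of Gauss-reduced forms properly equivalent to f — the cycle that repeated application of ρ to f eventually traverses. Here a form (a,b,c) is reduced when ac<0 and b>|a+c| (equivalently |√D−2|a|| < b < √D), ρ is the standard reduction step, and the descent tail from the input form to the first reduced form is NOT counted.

D = 540, ⌊√D⌋ = 23
river: ρ → (14,22,-1)
river: ρ → (-1,22,14)
river: ρ → (14,6,-9)
river: ρ → (-9,12,11)
river: ρ → (11,10,-10)
river: ρ → (-10,10,11)
river: ρ → (11,12,-9)
river: ρ → (-9,6,14)
ρ-cycle length = 8 (tail of 0 descent steps not counted)

8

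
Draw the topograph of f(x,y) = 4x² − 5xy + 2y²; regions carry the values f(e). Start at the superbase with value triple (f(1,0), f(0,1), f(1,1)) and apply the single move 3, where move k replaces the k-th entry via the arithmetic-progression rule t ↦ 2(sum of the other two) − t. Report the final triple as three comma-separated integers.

start (4,2,1) = (f(1,0),f(0,1),f(1,1))
replace slot 3: 2·(4+2) − 1 = 11 → (4,2,11)

4,2,11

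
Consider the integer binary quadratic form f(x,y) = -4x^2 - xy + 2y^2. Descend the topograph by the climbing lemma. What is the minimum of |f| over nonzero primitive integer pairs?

descent: ρ → (2,5,-1)  [lands on river]
river: ρ → (-1,5,2)
river: ρ → (2,3,-3)
river: ρ → (-3,3,2)
closes: descent 1, river 4
min |a| on river = 1

1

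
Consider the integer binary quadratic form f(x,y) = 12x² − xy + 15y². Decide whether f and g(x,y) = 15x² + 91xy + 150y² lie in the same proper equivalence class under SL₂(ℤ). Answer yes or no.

D₁ = -719, D₂ = -719
f: reduced (well bottom): (12,-1,15) with a≤c, −a<b≤a
g: translate: b→1 (≡91 mod 30), so (15,91,150)→(15,1,12)
g: flip: (15,1,12)→(12,-1,15)
g: reduced (well bottom): (12,-1,15) with a≤c, −a<b≤a
reduced forms (12, -1, 15) vs (12, -1, 15) ⇒ equivalent

yes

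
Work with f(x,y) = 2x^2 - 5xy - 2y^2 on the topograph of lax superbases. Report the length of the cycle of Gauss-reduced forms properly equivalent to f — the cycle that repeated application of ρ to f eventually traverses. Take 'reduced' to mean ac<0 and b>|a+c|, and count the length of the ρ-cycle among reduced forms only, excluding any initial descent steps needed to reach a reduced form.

D = 41, ⌊√D⌋ = 6
descent: ρ → (-2,5,2)  [lands on river]
river: ρ → (2,3,-4)
river: ρ → (-4,5,1)
river: ρ → (1,5,-4)
river: ρ → (-4,3,2)
river: ρ → (2,5,-2)
river: ρ → (-2,3,4)
river: ρ → (4,5,-1)
river: ρ → (-1,5,4)
river: ρ → (4,3,-2)
ρ-cycle length = 10 (tail of 1 descent step not counted)

10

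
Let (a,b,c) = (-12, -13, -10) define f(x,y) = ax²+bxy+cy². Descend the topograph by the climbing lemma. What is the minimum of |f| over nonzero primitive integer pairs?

translate: b→-11 (≡13 mod 24), so (12,13,10)→(12,-11,9)
flip: (12,-11,9)→(9,11,12)
translate: b→-7 (≡11 mod 18), so (9,11,12)→(9,-7,10)
reduced (well bottom): (9,-7,10) with a≤c, −a<b≤a
well minimum |f| = |-9| = 9 (negative-definite)

9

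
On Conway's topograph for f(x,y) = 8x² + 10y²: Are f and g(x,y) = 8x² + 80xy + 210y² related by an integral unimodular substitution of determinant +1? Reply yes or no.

D₁ = -320, D₂ = -320
f: reduced (well bottom): (8,0,10) with a≤c, −a<b≤a
g: translate: b→0 (≡80 mod 16), so (8,80,210)→(8,0,10)
g: reduced (well bottom): (8,0,10) with a≤c, −a<b≤a
reduced forms (8, 0, 10) vs (8, 0, 10) ⇒ equivalent

yes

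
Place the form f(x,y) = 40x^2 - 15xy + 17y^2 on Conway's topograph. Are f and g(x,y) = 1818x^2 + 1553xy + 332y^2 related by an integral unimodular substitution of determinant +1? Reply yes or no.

D₁ = -2495, D₂ = -2495
f: flip: (40,-15,17)→(17,15,40)
f: reduced (well bottom): (17,15,40) with a≤c, −a<b≤a
g: flip: (1818,1553,332)→(332,-1553,1818)
g: translate: b→-225 (≡-1553 mod 664), so (332,-1553,1818)→(332,-225,40)
g: flip: (332,-225,40)→(40,225,332)
g: translate: b→-15 (≡225 mod 80), so (40,225,332)→(40,-15,17)
g: flip: (40,-15,17)→(17,15,40)
g: reduced (well bottom): (17,15,40) with a≤c, −a<b≤a
reduced forms (17, 15, 40) vs (17, 15, 40) ⇒ equivalent

yes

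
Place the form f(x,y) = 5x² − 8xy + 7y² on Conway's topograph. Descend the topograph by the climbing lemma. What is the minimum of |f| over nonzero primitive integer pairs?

translate: b→2 (≡-8 mod 10), so (5,-8,7)→(5,2,4)
flip: (5,2,4)→(4,-2,5)
reduced (well bottom): (4,-2,5) with a≤c, −a<b≤a
well minimum = a = 4

4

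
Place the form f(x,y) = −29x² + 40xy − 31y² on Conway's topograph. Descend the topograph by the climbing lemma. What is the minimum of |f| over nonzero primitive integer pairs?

translate: b→18 (≡-40 mod 58), so (29,-40,31)→(29,18,20)
flip: (29,18,20)→(20,-18,29)
reduced (well bottom): (20,-18,29) with a≤c, −a<b≤a
well minimum |f| = |-20| = 20 (negative-definite)

20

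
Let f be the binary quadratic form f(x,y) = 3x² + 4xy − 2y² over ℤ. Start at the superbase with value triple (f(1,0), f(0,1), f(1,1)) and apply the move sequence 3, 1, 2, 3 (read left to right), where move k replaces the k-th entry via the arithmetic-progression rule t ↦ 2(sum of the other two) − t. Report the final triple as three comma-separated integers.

start (3,-2,5) = (f(1,0),f(0,1),f(1,1))
replace slot 3: 2·(3+(-2)) − 5 = -3 → (3,-2,-3)
replace slot 1: 2·((-2)+(-3)) − 3 = -13 → (-13,-2,-3)
replace slot 2: 2·((-13)+(-3)) − (-2) = -30 → (-13,-30,-3)
replace slot 3: 2·((-13)+(-30)) − (-3) = -83 → (-13,-30,-83)

-13,-30,-83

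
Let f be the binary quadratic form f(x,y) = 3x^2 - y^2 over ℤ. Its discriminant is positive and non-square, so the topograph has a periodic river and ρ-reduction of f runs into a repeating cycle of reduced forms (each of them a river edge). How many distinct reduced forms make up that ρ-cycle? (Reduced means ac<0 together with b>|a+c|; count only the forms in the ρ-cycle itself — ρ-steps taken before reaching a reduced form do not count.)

D = 12, ⌊√D⌋ = 3
descent: ρ → (-1,2,2)  [lands on river]
river: ρ → (2,2,-1)
ρ-cycle length = 2 (tail of 1 descent step not counted)

2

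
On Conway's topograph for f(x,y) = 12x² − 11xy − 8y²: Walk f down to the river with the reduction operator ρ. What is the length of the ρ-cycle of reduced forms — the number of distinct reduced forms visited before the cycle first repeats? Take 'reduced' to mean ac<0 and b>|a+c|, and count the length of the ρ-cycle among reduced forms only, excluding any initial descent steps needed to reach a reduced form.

D = 505, ⌊√D⌋ = 22
descent: ρ → (-8,11,12)  [lands on river]
river: ρ → (12,13,-7)
river: ρ → (-7,15,10)
river: ρ → (10,5,-12)
river: ρ → (-12,19,3)
river: ρ → (3,17,-18)
river: ρ → (-18,19,2)
river: ρ → (2,21,-8)
ρ-cycle length = 8 (tail of 1 descent step not counted)

8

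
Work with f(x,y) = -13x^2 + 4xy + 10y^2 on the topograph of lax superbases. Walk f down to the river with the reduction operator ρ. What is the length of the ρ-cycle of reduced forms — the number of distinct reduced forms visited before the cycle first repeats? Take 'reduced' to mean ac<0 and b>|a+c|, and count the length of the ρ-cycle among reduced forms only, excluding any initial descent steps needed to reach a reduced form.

D = 536, ⌊√D⌋ = 23
river: ρ → (10,16,-7)
river: ρ → (-7,12,14)
river: ρ → (14,16,-5)
river: ρ → (-5,14,17)
river: ρ → (17,20,-2)
river: ρ → (-2,20,17)
river: ρ → (17,14,-5)
river: ρ → (-5,16,14)
river: ρ → (14,12,-7)
river: ρ → (-7,16,10)
river: ρ → (10,4,-13)
river: ρ → (-13,22,1)
river: ρ → (1,22,-13)
river: ρ → (-13,4,10)
ρ-cycle length = 14 (tail of 0 descent steps not counted)

14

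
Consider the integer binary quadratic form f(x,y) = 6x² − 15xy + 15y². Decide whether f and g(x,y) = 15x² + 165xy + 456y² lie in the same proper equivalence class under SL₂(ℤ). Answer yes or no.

D₁ = -135, D₂ = -135
f: translate: b→-3 (≡-15 mod 12), so (6,-15,15)→(6,-3,6)
f: flip: (6,-3,6)→(6,3,6)
f: reduced (well bottom): (6,3,6) with a≤c, −a<b≤a
g: translate: b→15 (≡165 mod 30), so (15,165,456)→(15,15,6)
g: flip: (15,15,6)→(6,-15,15)
g: translate: b→-3 (≡-15 mod 12), so (6,-15,15)→(6,-3,6)
g: flip: (6,-3,6)→(6,3,6)
g: reduced (well bottom): (6,3,6) with a≤c, −a<b≤a
reduced forms (6, 3, 6) vs (6, 3, 6) ⇒ equivalent

yes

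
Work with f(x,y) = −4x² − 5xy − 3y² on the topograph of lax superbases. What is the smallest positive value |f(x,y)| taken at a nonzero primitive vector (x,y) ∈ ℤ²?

translate: b→-3 (≡5 mod 8), so (4,5,3)→(4,-3,2)
flip: (4,-3,2)→(2,3,4)
translate: b→-1 (≡3 mod 4), so (2,3,4)→(2,-1,3)
reduced (well bottom): (2,-1,3) with a≤c, −a<b≤a
well minimum |f| = |-2| = 2 (negative-definite)

2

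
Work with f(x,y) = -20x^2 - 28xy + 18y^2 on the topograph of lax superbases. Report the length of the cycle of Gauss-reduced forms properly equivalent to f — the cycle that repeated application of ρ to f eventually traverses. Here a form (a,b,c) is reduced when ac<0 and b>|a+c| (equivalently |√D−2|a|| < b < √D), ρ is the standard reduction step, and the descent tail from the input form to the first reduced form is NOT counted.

D = 2224, ⌊√D⌋ = 47
descent: ρ → (18,28,-20)  [lands on river]
river: ρ → (-20,12,26)
river: ρ → (26,40,-6)
river: ρ → (-6,44,12)
river: ρ → (12,28,-30)
river: ρ → (-30,32,10)
river: ρ → (10,28,-36)
river: ρ → (-36,44,2)
river: ρ → (2,44,-36)
river: ρ → (-36,28,10)
river: ρ → (10,32,-30)
river: ρ → (-30,28,12)
river: ρ → (12,44,-6)
river: ρ → (-6,40,26)
river: ρ → (26,12,-20)
river: ρ → (-20,28,18)
river: ρ → (18,44,-4)
river: ρ → (-4,44,18)
ρ-cycle length = 18 (tail of 1 descent step not counted)

18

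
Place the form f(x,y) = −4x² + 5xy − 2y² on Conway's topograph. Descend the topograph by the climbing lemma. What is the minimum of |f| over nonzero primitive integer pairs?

translate: b→3 (≡-5 mod 8), so (4,-5,2)→(4,3,1)
flip: (4,3,1)→(1,-3,4)
translate: b→1 (≡-3 mod 2), so (1,-3,4)→(1,1,2)
reduced (well bottom): (1,1,2) with a≤c, −a<b≤a
well minimum |f| = |-1| = 1 (negative-definite)

1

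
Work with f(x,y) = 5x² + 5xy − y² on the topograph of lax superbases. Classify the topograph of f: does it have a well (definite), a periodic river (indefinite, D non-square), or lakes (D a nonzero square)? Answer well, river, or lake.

D = b²−4ac = 5² − 4·5·(-1) = 45
D > 0 non-square ⇒ indefinite ⇒ periodic river

river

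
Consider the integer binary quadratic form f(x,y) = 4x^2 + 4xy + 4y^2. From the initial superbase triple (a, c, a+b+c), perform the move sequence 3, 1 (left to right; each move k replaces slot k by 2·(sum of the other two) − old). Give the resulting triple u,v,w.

start (4,4,12) = (f(1,0),f(0,1),f(1,1))
replace slot 3: 2·(4+4) − 12 = 4 → (4,4,4)
replace slot 1: 2·(4+4) − 4 = 12 → (12,4,4)

12,4,4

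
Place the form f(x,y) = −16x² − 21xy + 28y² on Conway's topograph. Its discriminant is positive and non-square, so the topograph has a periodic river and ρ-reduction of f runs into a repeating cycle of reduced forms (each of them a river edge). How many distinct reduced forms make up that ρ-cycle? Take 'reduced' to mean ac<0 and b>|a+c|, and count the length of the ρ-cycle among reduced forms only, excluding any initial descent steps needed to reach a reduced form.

D = 2233, ⌊√D⌋ = 47
descent: ρ → (28,21,-16)  [lands on river]
river: ρ → (-16,43,6)
river: ρ → (6,41,-23)
river: ρ → (-23,5,24)
river: ρ → (24,43,-4)
river: ρ → (-4,45,13)
river: ρ → (13,33,-22)
river: ρ → (-22,11,24)
river: ρ → (24,37,-9)
river: ρ → (-9,35,28)
ρ-cycle length = 10 (tail of 1 descent step not counted)

10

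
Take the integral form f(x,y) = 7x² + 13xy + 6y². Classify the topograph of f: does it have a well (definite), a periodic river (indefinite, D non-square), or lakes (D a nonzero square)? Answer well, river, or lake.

D = b²−4ac = 13² − 4·7·6 = 1
D = 1² is a perfect square ⇒ form factors over ℤ ⇒ lakes

lake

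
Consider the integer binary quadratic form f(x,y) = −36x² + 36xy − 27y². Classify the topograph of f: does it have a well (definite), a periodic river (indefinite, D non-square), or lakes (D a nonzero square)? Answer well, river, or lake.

D = b²−4ac = 36² − 4·(-36)·(-27) = -2592
D < 0 ⇒ definite ⇒ every region one sign ⇒ single well

well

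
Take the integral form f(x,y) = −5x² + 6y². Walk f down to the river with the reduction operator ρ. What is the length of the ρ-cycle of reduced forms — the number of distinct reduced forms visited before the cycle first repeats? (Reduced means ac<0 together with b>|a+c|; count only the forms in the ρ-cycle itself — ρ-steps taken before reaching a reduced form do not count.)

D = 120, ⌊√D⌋ = 10
descent: ρ → (6,0,-5)
descent: ρ → (-5,10,1)  [lands on river]
river: ρ → (1,10,-5)
ρ-cycle length = 2 (tail of 2 descent steps not counted)

2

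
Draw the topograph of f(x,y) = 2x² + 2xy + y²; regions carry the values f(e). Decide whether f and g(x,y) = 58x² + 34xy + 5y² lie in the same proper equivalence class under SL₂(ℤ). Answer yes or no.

D₁ = -4, D₂ = -4
f: flip: (2,2,1)→(1,-2,2)
f: translate: b→0 (≡-2 mod 2), so (1,-2,2)→(1,0,1)
f: reduced (well bottom): (1,0,1) with a≤c, −a<b≤a
g: flip: (58,34,5)→(5,-34,58)
g: translate: b→-4 (≡-34 mod 10), so (5,-34,58)→(5,-4,1)
g: flip: (5,-4,1)→(1,4,5)
g: translate: b→0 (≡4 mod 2), so (1,4,5)→(1,0,1)
g: reduced (well bottom): (1,0,1) with a≤c, −a<b≤a
reduced forms (1, 0, 1) vs (1, 0, 1) ⇒ equivalent

yes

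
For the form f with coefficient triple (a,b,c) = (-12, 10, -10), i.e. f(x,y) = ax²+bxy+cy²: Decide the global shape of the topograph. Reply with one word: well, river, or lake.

D = b²−4ac = 10² − 4·(-12)·(-10) = -380
D < 0 ⇒ definite ⇒ every region one sign ⇒ single well

well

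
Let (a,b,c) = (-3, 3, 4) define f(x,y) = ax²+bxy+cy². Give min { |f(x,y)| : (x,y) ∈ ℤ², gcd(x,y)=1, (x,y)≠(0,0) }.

river: ρ → (4,5,-2)
river: ρ → (-2,7,1)
river: ρ → (1,7,-2)
river: ρ → (-2,5,4)
river: ρ → (4,3,-3)
river: ρ → (-3,3,4)
closes: descent 0, river 6
min |a| on river = 1

1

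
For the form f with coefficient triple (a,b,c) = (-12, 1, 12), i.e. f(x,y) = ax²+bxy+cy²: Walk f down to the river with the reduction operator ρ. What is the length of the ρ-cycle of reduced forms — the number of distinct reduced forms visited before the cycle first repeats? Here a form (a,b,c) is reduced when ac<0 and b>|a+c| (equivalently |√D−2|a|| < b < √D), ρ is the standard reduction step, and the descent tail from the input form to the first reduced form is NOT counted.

D = 577, ⌊√D⌋ = 24
river: ρ → (12,23,-1)
river: ρ → (-1,23,12)
river: ρ → (12,1,-12)
river: ρ → (-12,23,1)
river: ρ → (1,23,-12)
river: ρ → (-12,1,12)
ρ-cycle length = 6 (tail of 0 descent steps not counted)

6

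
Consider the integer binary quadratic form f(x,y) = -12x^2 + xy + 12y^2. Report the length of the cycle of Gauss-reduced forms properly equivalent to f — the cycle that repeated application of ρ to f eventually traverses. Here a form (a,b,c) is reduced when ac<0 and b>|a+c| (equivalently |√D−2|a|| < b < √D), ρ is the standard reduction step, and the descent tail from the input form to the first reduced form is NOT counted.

D = 577, ⌊√D⌋ = 24
river: ρ → (12,23,-1)
river: ρ → (-1,23,12)
river: ρ → (12,1,-12)
river: ρ → (-12,23,1)
river: ρ → (1,23,-12)
river: ρ → (-12,1,12)
ρ-cycle length = 6 (tail of 0 descent steps not counted)

6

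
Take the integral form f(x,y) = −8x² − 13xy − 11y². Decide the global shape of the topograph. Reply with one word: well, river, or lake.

D = b²−4ac = (-13)² − 4·(-8)·(-11) = -183
D < 0 ⇒ definite ⇒ every region one sign ⇒ single well

well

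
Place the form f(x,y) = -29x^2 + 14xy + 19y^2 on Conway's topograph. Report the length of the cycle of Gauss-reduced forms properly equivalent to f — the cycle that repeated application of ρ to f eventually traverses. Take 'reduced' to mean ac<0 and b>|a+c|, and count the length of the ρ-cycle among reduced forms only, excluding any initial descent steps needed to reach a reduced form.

D = 2400, ⌊√D⌋ = 48
river: ρ → (19,24,-24)
river: ρ → (-24,24,19)
river: ρ → (19,14,-29)
river: ρ → (-29,44,4)
river: ρ → (4,44,-29)
river: ρ → (-29,14,19)
ρ-cycle length = 6 (tail of 0 descent steps not counted)

6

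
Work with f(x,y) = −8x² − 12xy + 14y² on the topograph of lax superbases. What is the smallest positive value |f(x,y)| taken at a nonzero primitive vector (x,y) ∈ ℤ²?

descent: ρ → (14,12,-8)  [lands on river]
river: ρ → (-8,20,6)
river: ρ → (6,16,-14)
river: ρ → (-14,12,8)
river: ρ → (8,20,-6)
river: ρ → (-6,16,14)
closes: descent 1, river 6
min |a| on river = 6

6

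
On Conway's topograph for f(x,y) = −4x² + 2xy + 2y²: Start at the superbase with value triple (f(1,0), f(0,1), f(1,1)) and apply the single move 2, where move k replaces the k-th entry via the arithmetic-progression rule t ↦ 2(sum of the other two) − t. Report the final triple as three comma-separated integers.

start (-4,2,0) = (f(1,0),f(0,1),f(1,1))
replace slot 2: 2·((-4)+0) − 2 = -10 → (-4,-10,0)

-4,-10,0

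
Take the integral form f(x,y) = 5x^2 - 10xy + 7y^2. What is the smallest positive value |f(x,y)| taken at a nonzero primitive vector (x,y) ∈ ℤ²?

translate: b→0 (≡-10 mod 10), so (5,-10,7)→(5,0,2)
flip: (5,0,2)→(2,0,5)
reduced (well bottom): (2,0,5) with a≤c, −a<b≤a
well minimum = a = 2

2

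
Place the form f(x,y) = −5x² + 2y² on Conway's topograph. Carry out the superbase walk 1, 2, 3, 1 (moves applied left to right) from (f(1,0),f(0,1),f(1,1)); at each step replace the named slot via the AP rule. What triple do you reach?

start (-5,2,-3) = (f(1,0),f(0,1),f(1,1))
replace slot 1: 2·(2+(-3)) − (-5) = 3 → (3,2,-3)
replace slot 2: 2·(3+(-3)) − 2 = -2 → (3,-2,-3)
replace slot 3: 2·(3+(-2)) − (-3) = 5 → (3,-2,5)
replace slot 1: 2·((-2)+5) − 3 = 3 → (3,-2,5)

3,-2,5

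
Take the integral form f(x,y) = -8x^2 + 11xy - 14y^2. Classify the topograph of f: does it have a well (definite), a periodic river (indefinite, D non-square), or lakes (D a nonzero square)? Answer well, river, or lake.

D = b²−4ac = 11² − 4·(-8)·(-14) = -327
D < 0 ⇒ definite ⇒ every region one sign ⇒ single well

well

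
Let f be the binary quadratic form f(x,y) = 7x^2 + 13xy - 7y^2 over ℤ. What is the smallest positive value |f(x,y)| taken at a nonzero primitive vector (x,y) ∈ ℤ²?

river: ρ → (-7,15,5)
river: ρ → (5,15,-7)
river: ρ → (-7,13,7)
river: ρ → (7,15,-5)
river: ρ → (-5,15,7)
river: ρ → (7,13,-7)
closes: descent 0, river 6
min |a| on river = 5

5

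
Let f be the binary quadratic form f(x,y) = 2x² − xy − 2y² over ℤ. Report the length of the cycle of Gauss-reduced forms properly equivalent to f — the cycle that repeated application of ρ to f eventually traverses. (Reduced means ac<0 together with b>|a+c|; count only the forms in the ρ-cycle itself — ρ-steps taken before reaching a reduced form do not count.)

D = 17, ⌊√D⌋ = 4
descent: ρ → (-2,1,2)  [lands on river]
river: ρ → (2,3,-1)
river: ρ → (-1,3,2)
river: ρ → (2,1,-2)
river: ρ → (-2,3,1)
river: ρ → (1,3,-2)
ρ-cycle length = 6 (tail of 1 descent step not counted)

6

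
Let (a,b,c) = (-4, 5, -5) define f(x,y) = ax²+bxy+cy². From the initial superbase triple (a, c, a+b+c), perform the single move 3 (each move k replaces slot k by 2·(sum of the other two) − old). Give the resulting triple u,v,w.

start (-4,-5,-4) = (f(1,0),f(0,1),f(1,1))
replace slot 3: 2·((-4)+(-5)) − (-4) = -14 → (-4,-5,-14)

-4,-5,-14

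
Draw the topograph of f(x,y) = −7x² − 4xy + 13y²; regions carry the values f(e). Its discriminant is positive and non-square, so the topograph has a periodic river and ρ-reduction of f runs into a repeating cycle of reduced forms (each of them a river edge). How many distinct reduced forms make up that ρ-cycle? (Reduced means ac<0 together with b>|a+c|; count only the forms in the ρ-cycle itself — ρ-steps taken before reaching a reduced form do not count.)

D = 380, ⌊√D⌋ = 19
descent: ρ → (13,4,-7)
descent: ρ → (-7,10,10)  [lands on river]
river: ρ → (10,10,-7)
river: ρ → (-7,18,2)
river: ρ → (2,18,-7)
ρ-cycle length = 4 (tail of 2 descent steps not counted)

4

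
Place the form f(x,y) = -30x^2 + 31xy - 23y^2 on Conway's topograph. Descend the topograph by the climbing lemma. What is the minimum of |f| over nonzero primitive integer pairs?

translate: b→29 (≡-31 mod 60), so (30,-31,23)→(30,29,22)
flip: (30,29,22)→(22,-29,30)
translate: b→15 (≡-29 mod 44), so (22,-29,30)→(22,15,23)
reduced (well bottom): (22,15,23) with a≤c, −a<b≤a
well minimum |f| = |-22| = 22 (negative-definite)

22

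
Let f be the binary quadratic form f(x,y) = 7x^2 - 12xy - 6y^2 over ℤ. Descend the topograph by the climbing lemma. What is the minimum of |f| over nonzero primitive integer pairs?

descent: ρ → (-6,12,7)  [lands on river]
river: ρ → (7,16,-2)
river: ρ → (-2,16,7)
river: ρ → (7,12,-6)
closes: descent 1, river 4
min |a| on river = 2

2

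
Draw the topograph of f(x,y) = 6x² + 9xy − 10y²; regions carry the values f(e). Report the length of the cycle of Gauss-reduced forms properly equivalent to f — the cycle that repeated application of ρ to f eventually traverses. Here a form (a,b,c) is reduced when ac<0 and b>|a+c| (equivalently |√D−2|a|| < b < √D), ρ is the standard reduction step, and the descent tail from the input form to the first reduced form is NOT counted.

D = 321, ⌊√D⌋ = 17
river: ρ → (-10,11,5)
river: ρ → (5,9,-12)
river: ρ → (-12,15,2)
river: ρ → (2,17,-4)
river: ρ → (-4,15,6)
river: ρ → (6,9,-10)
ρ-cycle length = 6 (tail of 0 descent steps not counted)

6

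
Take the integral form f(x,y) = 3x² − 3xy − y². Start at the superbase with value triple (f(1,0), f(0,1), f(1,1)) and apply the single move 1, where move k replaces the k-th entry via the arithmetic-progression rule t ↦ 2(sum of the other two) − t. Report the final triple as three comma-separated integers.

start (3,-1,-1) = (f(1,0),f(0,1),f(1,1))
replace slot 1: 2·((-1)+(-1)) − 3 = -7 → (-7,-1,-1)

-7,-1,-1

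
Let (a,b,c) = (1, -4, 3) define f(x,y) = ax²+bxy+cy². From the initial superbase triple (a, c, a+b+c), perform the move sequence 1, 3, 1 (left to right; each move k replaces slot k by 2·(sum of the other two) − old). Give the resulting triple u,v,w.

start (1,3,0) = (f(1,0),f(0,1),f(1,1))
replace slot 1: 2·(3+0) − 1 = 5 → (5,3,0)
replace slot 3: 2·(5+3) − 0 = 16 → (5,3,16)
replace slot 1: 2·(3+16) − 5 = 33 → (33,3,16)

33,3,16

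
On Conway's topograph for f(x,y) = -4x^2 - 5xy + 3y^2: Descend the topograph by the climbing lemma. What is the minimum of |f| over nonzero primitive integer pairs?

descent: ρ → (3,5,-4)  [lands on river]
river: ρ → (-4,3,4)
river: ρ → (4,5,-3)
river: ρ → (-3,7,2)
river: ρ → (2,5,-6)
river: ρ → (-6,7,1)
river: ρ → (1,7,-6)
river: ρ → (-6,5,2)
river: ρ → (2,7,-3)
river: ρ → (-3,5,4)
river: ρ → (4,3,-4)
river: ρ → (-4,5,3)
river: ρ → (3,7,-2)
river: ρ → (-2,5,6)
river: ρ → (6,7,-1)
river: ρ → (-1,7,6)
river: ρ → (6,5,-2)
river: ρ → (-2,7,3)
closes: descent 1, river 18
min |a| on river = 1

1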